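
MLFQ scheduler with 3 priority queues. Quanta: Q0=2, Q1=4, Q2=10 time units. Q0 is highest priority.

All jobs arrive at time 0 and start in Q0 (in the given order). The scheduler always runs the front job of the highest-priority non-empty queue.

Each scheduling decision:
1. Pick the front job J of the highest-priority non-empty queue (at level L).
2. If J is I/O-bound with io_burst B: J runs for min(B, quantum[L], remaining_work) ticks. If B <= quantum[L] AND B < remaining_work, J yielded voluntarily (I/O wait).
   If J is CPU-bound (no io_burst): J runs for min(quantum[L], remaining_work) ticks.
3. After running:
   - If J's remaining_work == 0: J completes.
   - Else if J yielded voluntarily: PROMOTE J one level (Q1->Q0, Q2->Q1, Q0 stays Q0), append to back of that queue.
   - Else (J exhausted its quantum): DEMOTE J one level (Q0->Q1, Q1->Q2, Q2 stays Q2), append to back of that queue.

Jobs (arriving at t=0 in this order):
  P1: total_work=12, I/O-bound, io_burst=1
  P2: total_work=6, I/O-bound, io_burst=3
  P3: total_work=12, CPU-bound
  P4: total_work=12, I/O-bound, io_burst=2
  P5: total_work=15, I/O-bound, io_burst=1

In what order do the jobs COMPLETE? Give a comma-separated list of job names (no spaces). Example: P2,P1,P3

Answer: P4,P1,P5,P2,P3

Derivation:
t=0-1: P1@Q0 runs 1, rem=11, I/O yield, promote→Q0. Q0=[P2,P3,P4,P5,P1] Q1=[] Q2=[]
t=1-3: P2@Q0 runs 2, rem=4, quantum used, demote→Q1. Q0=[P3,P4,P5,P1] Q1=[P2] Q2=[]
t=3-5: P3@Q0 runs 2, rem=10, quantum used, demote→Q1. Q0=[P4,P5,P1] Q1=[P2,P3] Q2=[]
t=5-7: P4@Q0 runs 2, rem=10, I/O yield, promote→Q0. Q0=[P5,P1,P4] Q1=[P2,P3] Q2=[]
t=7-8: P5@Q0 runs 1, rem=14, I/O yield, promote→Q0. Q0=[P1,P4,P5] Q1=[P2,P3] Q2=[]
t=8-9: P1@Q0 runs 1, rem=10, I/O yield, promote→Q0. Q0=[P4,P5,P1] Q1=[P2,P3] Q2=[]
t=9-11: P4@Q0 runs 2, rem=8, I/O yield, promote→Q0. Q0=[P5,P1,P4] Q1=[P2,P3] Q2=[]
t=11-12: P5@Q0 runs 1, rem=13, I/O yield, promote→Q0. Q0=[P1,P4,P5] Q1=[P2,P3] Q2=[]
t=12-13: P1@Q0 runs 1, rem=9, I/O yield, promote→Q0. Q0=[P4,P5,P1] Q1=[P2,P3] Q2=[]
t=13-15: P4@Q0 runs 2, rem=6, I/O yield, promote→Q0. Q0=[P5,P1,P4] Q1=[P2,P3] Q2=[]
t=15-16: P5@Q0 runs 1, rem=12, I/O yield, promote→Q0. Q0=[P1,P4,P5] Q1=[P2,P3] Q2=[]
t=16-17: P1@Q0 runs 1, rem=8, I/O yield, promote→Q0. Q0=[P4,P5,P1] Q1=[P2,P3] Q2=[]
t=17-19: P4@Q0 runs 2, rem=4, I/O yield, promote→Q0. Q0=[P5,P1,P4] Q1=[P2,P3] Q2=[]
t=19-20: P5@Q0 runs 1, rem=11, I/O yield, promote→Q0. Q0=[P1,P4,P5] Q1=[P2,P3] Q2=[]
t=20-21: P1@Q0 runs 1, rem=7, I/O yield, promote→Q0. Q0=[P4,P5,P1] Q1=[P2,P3] Q2=[]
t=21-23: P4@Q0 runs 2, rem=2, I/O yield, promote→Q0. Q0=[P5,P1,P4] Q1=[P2,P3] Q2=[]
t=23-24: P5@Q0 runs 1, rem=10, I/O yield, promote→Q0. Q0=[P1,P4,P5] Q1=[P2,P3] Q2=[]
t=24-25: P1@Q0 runs 1, rem=6, I/O yield, promote→Q0. Q0=[P4,P5,P1] Q1=[P2,P3] Q2=[]
t=25-27: P4@Q0 runs 2, rem=0, completes. Q0=[P5,P1] Q1=[P2,P3] Q2=[]
t=27-28: P5@Q0 runs 1, rem=9, I/O yield, promote→Q0. Q0=[P1,P5] Q1=[P2,P3] Q2=[]
t=28-29: P1@Q0 runs 1, rem=5, I/O yield, promote→Q0. Q0=[P5,P1] Q1=[P2,P3] Q2=[]
t=29-30: P5@Q0 runs 1, rem=8, I/O yield, promote→Q0. Q0=[P1,P5] Q1=[P2,P3] Q2=[]
t=30-31: P1@Q0 runs 1, rem=4, I/O yield, promote→Q0. Q0=[P5,P1] Q1=[P2,P3] Q2=[]
t=31-32: P5@Q0 runs 1, rem=7, I/O yield, promote→Q0. Q0=[P1,P5] Q1=[P2,P3] Q2=[]
t=32-33: P1@Q0 runs 1, rem=3, I/O yield, promote→Q0. Q0=[P5,P1] Q1=[P2,P3] Q2=[]
t=33-34: P5@Q0 runs 1, rem=6, I/O yield, promote→Q0. Q0=[P1,P5] Q1=[P2,P3] Q2=[]
t=34-35: P1@Q0 runs 1, rem=2, I/O yield, promote→Q0. Q0=[P5,P1] Q1=[P2,P3] Q2=[]
t=35-36: P5@Q0 runs 1, rem=5, I/O yield, promote→Q0. Q0=[P1,P5] Q1=[P2,P3] Q2=[]
t=36-37: P1@Q0 runs 1, rem=1, I/O yield, promote→Q0. Q0=[P5,P1] Q1=[P2,P3] Q2=[]
t=37-38: P5@Q0 runs 1, rem=4, I/O yield, promote→Q0. Q0=[P1,P5] Q1=[P2,P3] Q2=[]
t=38-39: P1@Q0 runs 1, rem=0, completes. Q0=[P5] Q1=[P2,P3] Q2=[]
t=39-40: P5@Q0 runs 1, rem=3, I/O yield, promote→Q0. Q0=[P5] Q1=[P2,P3] Q2=[]
t=40-41: P5@Q0 runs 1, rem=2, I/O yield, promote→Q0. Q0=[P5] Q1=[P2,P3] Q2=[]
t=41-42: P5@Q0 runs 1, rem=1, I/O yield, promote→Q0. Q0=[P5] Q1=[P2,P3] Q2=[]
t=42-43: P5@Q0 runs 1, rem=0, completes. Q0=[] Q1=[P2,P3] Q2=[]
t=43-46: P2@Q1 runs 3, rem=1, I/O yield, promote→Q0. Q0=[P2] Q1=[P3] Q2=[]
t=46-47: P2@Q0 runs 1, rem=0, completes. Q0=[] Q1=[P3] Q2=[]
t=47-51: P3@Q1 runs 4, rem=6, quantum used, demote→Q2. Q0=[] Q1=[] Q2=[P3]
t=51-57: P3@Q2 runs 6, rem=0, completes. Q0=[] Q1=[] Q2=[]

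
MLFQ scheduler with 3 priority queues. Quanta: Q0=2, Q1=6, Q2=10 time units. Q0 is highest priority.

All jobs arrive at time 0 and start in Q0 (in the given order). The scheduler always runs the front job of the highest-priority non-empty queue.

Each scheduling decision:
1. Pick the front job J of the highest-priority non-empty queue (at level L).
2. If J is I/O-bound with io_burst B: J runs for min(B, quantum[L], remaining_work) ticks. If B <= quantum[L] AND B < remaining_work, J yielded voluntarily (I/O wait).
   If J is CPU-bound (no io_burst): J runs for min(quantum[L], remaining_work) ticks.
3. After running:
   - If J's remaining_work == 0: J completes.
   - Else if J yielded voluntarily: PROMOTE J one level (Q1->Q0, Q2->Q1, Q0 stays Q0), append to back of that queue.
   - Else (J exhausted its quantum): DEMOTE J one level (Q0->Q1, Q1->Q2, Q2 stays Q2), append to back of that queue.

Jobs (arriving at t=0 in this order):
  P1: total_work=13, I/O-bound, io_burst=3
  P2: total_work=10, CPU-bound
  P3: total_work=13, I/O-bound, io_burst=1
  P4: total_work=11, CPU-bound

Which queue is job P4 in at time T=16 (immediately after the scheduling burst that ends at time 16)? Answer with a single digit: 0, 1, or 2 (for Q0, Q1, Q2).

Answer: 1

Derivation:
t=0-2: P1@Q0 runs 2, rem=11, quantum used, demote→Q1. Q0=[P2,P3,P4] Q1=[P1] Q2=[]
t=2-4: P2@Q0 runs 2, rem=8, quantum used, demote→Q1. Q0=[P3,P4] Q1=[P1,P2] Q2=[]
t=4-5: P3@Q0 runs 1, rem=12, I/O yield, promote→Q0. Q0=[P4,P3] Q1=[P1,P2] Q2=[]
t=5-7: P4@Q0 runs 2, rem=9, quantum used, demote→Q1. Q0=[P3] Q1=[P1,P2,P4] Q2=[]
t=7-8: P3@Q0 runs 1, rem=11, I/O yield, promote→Q0. Q0=[P3] Q1=[P1,P2,P4] Q2=[]
t=8-9: P3@Q0 runs 1, rem=10, I/O yield, promote→Q0. Q0=[P3] Q1=[P1,P2,P4] Q2=[]
t=9-10: P3@Q0 runs 1, rem=9, I/O yield, promote→Q0. Q0=[P3] Q1=[P1,P2,P4] Q2=[]
t=10-11: P3@Q0 runs 1, rem=8, I/O yield, promote→Q0. Q0=[P3] Q1=[P1,P2,P4] Q2=[]
t=11-12: P3@Q0 runs 1, rem=7, I/O yield, promote→Q0. Q0=[P3] Q1=[P1,P2,P4] Q2=[]
t=12-13: P3@Q0 runs 1, rem=6, I/O yield, promote→Q0. Q0=[P3] Q1=[P1,P2,P4] Q2=[]
t=13-14: P3@Q0 runs 1, rem=5, I/O yield, promote→Q0. Q0=[P3] Q1=[P1,P2,P4] Q2=[]
t=14-15: P3@Q0 runs 1, rem=4, I/O yield, promote→Q0. Q0=[P3] Q1=[P1,P2,P4] Q2=[]
t=15-16: P3@Q0 runs 1, rem=3, I/O yield, promote→Q0. Q0=[P3] Q1=[P1,P2,P4] Q2=[]
t=16-17: P3@Q0 runs 1, rem=2, I/O yield, promote→Q0. Q0=[P3] Q1=[P1,P2,P4] Q2=[]
t=17-18: P3@Q0 runs 1, rem=1, I/O yield, promote→Q0. Q0=[P3] Q1=[P1,P2,P4] Q2=[]
t=18-19: P3@Q0 runs 1, rem=0, completes. Q0=[] Q1=[P1,P2,P4] Q2=[]
t=19-22: P1@Q1 runs 3, rem=8, I/O yield, promote→Q0. Q0=[P1] Q1=[P2,P4] Q2=[]
t=22-24: P1@Q0 runs 2, rem=6, quantum used, demote→Q1. Q0=[] Q1=[P2,P4,P1] Q2=[]
t=24-30: P2@Q1 runs 6, rem=2, quantum used, demote→Q2. Q0=[] Q1=[P4,P1] Q2=[P2]
t=30-36: P4@Q1 runs 6, rem=3, quantum used, demote→Q2. Q0=[] Q1=[P1] Q2=[P2,P4]
t=36-39: P1@Q1 runs 3, rem=3, I/O yield, promote→Q0. Q0=[P1] Q1=[] Q2=[P2,P4]
t=39-41: P1@Q0 runs 2, rem=1, quantum used, demote→Q1. Q0=[] Q1=[P1] Q2=[P2,P4]
t=41-42: P1@Q1 runs 1, rem=0, completes. Q0=[] Q1=[] Q2=[P2,P4]
t=42-44: P2@Q2 runs 2, rem=0, completes. Q0=[] Q1=[] Q2=[P4]
t=44-47: P4@Q2 runs 3, rem=0, completes. Q0=[] Q1=[] Q2=[]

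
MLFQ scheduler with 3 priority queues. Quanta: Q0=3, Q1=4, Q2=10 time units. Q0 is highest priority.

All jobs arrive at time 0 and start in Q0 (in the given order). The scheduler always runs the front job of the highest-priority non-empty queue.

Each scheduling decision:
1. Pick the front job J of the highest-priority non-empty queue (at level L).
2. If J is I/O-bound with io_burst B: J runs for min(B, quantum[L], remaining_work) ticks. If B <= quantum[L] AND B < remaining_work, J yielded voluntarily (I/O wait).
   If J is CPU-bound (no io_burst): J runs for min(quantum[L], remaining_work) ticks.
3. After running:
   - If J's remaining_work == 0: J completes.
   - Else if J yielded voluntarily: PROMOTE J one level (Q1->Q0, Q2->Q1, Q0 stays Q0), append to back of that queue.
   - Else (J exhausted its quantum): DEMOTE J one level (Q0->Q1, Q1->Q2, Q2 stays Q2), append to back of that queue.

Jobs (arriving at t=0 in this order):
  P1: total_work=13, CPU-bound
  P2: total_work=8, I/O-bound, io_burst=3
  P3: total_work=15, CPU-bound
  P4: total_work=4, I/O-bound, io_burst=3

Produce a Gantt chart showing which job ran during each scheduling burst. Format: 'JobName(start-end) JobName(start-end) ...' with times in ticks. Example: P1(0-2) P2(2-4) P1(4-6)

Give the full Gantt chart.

Answer: P1(0-3) P2(3-6) P3(6-9) P4(9-12) P2(12-15) P4(15-16) P2(16-18) P1(18-22) P3(22-26) P1(26-32) P3(32-40)

Derivation:
t=0-3: P1@Q0 runs 3, rem=10, quantum used, demote→Q1. Q0=[P2,P3,P4] Q1=[P1] Q2=[]
t=3-6: P2@Q0 runs 3, rem=5, I/O yield, promote→Q0. Q0=[P3,P4,P2] Q1=[P1] Q2=[]
t=6-9: P3@Q0 runs 3, rem=12, quantum used, demote→Q1. Q0=[P4,P2] Q1=[P1,P3] Q2=[]
t=9-12: P4@Q0 runs 3, rem=1, I/O yield, promote→Q0. Q0=[P2,P4] Q1=[P1,P3] Q2=[]
t=12-15: P2@Q0 runs 3, rem=2, I/O yield, promote→Q0. Q0=[P4,P2] Q1=[P1,P3] Q2=[]
t=15-16: P4@Q0 runs 1, rem=0, completes. Q0=[P2] Q1=[P1,P3] Q2=[]
t=16-18: P2@Q0 runs 2, rem=0, completes. Q0=[] Q1=[P1,P3] Q2=[]
t=18-22: P1@Q1 runs 4, rem=6, quantum used, demote→Q2. Q0=[] Q1=[P3] Q2=[P1]
t=22-26: P3@Q1 runs 4, rem=8, quantum used, demote→Q2. Q0=[] Q1=[] Q2=[P1,P3]
t=26-32: P1@Q2 runs 6, rem=0, completes. Q0=[] Q1=[] Q2=[P3]
t=32-40: P3@Q2 runs 8, rem=0, completes. Q0=[] Q1=[] Q2=[]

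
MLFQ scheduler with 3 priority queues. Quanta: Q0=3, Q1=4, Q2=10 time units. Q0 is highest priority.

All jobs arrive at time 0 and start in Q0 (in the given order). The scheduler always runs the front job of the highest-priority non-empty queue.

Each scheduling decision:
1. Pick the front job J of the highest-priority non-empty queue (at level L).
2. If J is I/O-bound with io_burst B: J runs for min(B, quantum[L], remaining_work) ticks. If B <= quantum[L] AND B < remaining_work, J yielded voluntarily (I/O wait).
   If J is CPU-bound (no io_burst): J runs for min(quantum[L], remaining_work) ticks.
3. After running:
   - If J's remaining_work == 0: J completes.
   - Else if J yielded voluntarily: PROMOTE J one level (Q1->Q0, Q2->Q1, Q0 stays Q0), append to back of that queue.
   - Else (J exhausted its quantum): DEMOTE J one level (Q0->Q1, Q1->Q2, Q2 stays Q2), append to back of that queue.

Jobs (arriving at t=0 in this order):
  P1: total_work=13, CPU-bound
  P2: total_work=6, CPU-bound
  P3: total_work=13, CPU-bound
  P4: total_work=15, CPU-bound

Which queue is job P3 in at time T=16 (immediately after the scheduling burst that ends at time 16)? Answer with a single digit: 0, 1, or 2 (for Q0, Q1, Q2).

t=0-3: P1@Q0 runs 3, rem=10, quantum used, demote→Q1. Q0=[P2,P3,P4] Q1=[P1] Q2=[]
t=3-6: P2@Q0 runs 3, rem=3, quantum used, demote→Q1. Q0=[P3,P4] Q1=[P1,P2] Q2=[]
t=6-9: P3@Q0 runs 3, rem=10, quantum used, demote→Q1. Q0=[P4] Q1=[P1,P2,P3] Q2=[]
t=9-12: P4@Q0 runs 3, rem=12, quantum used, demote→Q1. Q0=[] Q1=[P1,P2,P3,P4] Q2=[]
t=12-16: P1@Q1 runs 4, rem=6, quantum used, demote→Q2. Q0=[] Q1=[P2,P3,P4] Q2=[P1]
t=16-19: P2@Q1 runs 3, rem=0, completes. Q0=[] Q1=[P3,P4] Q2=[P1]
t=19-23: P3@Q1 runs 4, rem=6, quantum used, demote→Q2. Q0=[] Q1=[P4] Q2=[P1,P3]
t=23-27: P4@Q1 runs 4, rem=8, quantum used, demote→Q2. Q0=[] Q1=[] Q2=[P1,P3,P4]
t=27-33: P1@Q2 runs 6, rem=0, completes. Q0=[] Q1=[] Q2=[P3,P4]
t=33-39: P3@Q2 runs 6, rem=0, completes. Q0=[] Q1=[] Q2=[P4]
t=39-47: P4@Q2 runs 8, rem=0, completes. Q0=[] Q1=[] Q2=[]

Answer: 1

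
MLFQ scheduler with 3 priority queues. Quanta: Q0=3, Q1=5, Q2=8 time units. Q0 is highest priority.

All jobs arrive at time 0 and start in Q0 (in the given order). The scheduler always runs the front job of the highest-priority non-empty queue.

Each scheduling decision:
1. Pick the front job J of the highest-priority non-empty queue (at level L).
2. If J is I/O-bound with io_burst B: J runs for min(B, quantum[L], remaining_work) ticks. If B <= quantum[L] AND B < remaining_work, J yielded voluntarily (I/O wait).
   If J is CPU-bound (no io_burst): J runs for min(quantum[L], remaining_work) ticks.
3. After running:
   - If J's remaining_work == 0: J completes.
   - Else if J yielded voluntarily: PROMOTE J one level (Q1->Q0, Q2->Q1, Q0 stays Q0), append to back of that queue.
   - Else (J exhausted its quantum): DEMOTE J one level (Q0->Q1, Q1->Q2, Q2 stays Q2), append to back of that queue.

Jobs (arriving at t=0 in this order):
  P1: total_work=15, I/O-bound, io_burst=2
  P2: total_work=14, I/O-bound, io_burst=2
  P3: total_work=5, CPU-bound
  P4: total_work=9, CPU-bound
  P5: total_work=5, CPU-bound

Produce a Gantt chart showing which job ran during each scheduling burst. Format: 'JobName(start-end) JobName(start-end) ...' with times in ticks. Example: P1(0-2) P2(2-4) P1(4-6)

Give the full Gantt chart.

Answer: P1(0-2) P2(2-4) P3(4-7) P4(7-10) P5(10-13) P1(13-15) P2(15-17) P1(17-19) P2(19-21) P1(21-23) P2(23-25) P1(25-27) P2(27-29) P1(29-31) P2(31-33) P1(33-35) P2(35-37) P1(37-38) P3(38-40) P4(40-45) P5(45-47) P4(47-48)

Derivation:
t=0-2: P1@Q0 runs 2, rem=13, I/O yield, promote→Q0. Q0=[P2,P3,P4,P5,P1] Q1=[] Q2=[]
t=2-4: P2@Q0 runs 2, rem=12, I/O yield, promote→Q0. Q0=[P3,P4,P5,P1,P2] Q1=[] Q2=[]
t=4-7: P3@Q0 runs 3, rem=2, quantum used, demote→Q1. Q0=[P4,P5,P1,P2] Q1=[P3] Q2=[]
t=7-10: P4@Q0 runs 3, rem=6, quantum used, demote→Q1. Q0=[P5,P1,P2] Q1=[P3,P4] Q2=[]
t=10-13: P5@Q0 runs 3, rem=2, quantum used, demote→Q1. Q0=[P1,P2] Q1=[P3,P4,P5] Q2=[]
t=13-15: P1@Q0 runs 2, rem=11, I/O yield, promote→Q0. Q0=[P2,P1] Q1=[P3,P4,P5] Q2=[]
t=15-17: P2@Q0 runs 2, rem=10, I/O yield, promote→Q0. Q0=[P1,P2] Q1=[P3,P4,P5] Q2=[]
t=17-19: P1@Q0 runs 2, rem=9, I/O yield, promote→Q0. Q0=[P2,P1] Q1=[P3,P4,P5] Q2=[]
t=19-21: P2@Q0 runs 2, rem=8, I/O yield, promote→Q0. Q0=[P1,P2] Q1=[P3,P4,P5] Q2=[]
t=21-23: P1@Q0 runs 2, rem=7, I/O yield, promote→Q0. Q0=[P2,P1] Q1=[P3,P4,P5] Q2=[]
t=23-25: P2@Q0 runs 2, rem=6, I/O yield, promote→Q0. Q0=[P1,P2] Q1=[P3,P4,P5] Q2=[]
t=25-27: P1@Q0 runs 2, rem=5, I/O yield, promote→Q0. Q0=[P2,P1] Q1=[P3,P4,P5] Q2=[]
t=27-29: P2@Q0 runs 2, rem=4, I/O yield, promote→Q0. Q0=[P1,P2] Q1=[P3,P4,P5] Q2=[]
t=29-31: P1@Q0 runs 2, rem=3, I/O yield, promote→Q0. Q0=[P2,P1] Q1=[P3,P4,P5] Q2=[]
t=31-33: P2@Q0 runs 2, rem=2, I/O yield, promote→Q0. Q0=[P1,P2] Q1=[P3,P4,P5] Q2=[]
t=33-35: P1@Q0 runs 2, rem=1, I/O yield, promote→Q0. Q0=[P2,P1] Q1=[P3,P4,P5] Q2=[]
t=35-37: P2@Q0 runs 2, rem=0, completes. Q0=[P1] Q1=[P3,P4,P5] Q2=[]
t=37-38: P1@Q0 runs 1, rem=0, completes. Q0=[] Q1=[P3,P4,P5] Q2=[]
t=38-40: P3@Q1 runs 2, rem=0, completes. Q0=[] Q1=[P4,P5] Q2=[]
t=40-45: P4@Q1 runs 5, rem=1, quantum used, demote→Q2. Q0=[] Q1=[P5] Q2=[P4]
t=45-47: P5@Q1 runs 2, rem=0, completes. Q0=[] Q1=[] Q2=[P4]
t=47-48: P4@Q2 runs 1, rem=0, completes. Q0=[] Q1=[] Q2=[]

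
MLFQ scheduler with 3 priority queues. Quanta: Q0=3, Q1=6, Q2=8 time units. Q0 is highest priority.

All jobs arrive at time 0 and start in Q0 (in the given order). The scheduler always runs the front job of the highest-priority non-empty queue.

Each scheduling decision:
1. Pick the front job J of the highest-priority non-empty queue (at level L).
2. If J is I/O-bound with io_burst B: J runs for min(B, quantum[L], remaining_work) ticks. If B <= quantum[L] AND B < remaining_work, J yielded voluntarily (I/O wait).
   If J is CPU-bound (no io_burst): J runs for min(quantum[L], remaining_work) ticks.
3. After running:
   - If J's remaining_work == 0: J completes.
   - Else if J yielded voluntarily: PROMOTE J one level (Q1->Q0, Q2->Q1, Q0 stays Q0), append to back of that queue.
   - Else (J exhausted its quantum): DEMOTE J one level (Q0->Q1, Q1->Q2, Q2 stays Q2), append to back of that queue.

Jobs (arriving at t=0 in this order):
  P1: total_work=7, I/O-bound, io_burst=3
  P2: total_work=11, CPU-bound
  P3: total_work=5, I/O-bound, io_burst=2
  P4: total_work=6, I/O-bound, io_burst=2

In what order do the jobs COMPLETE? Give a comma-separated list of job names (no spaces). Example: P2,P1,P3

t=0-3: P1@Q0 runs 3, rem=4, I/O yield, promote→Q0. Q0=[P2,P3,P4,P1] Q1=[] Q2=[]
t=3-6: P2@Q0 runs 3, rem=8, quantum used, demote→Q1. Q0=[P3,P4,P1] Q1=[P2] Q2=[]
t=6-8: P3@Q0 runs 2, rem=3, I/O yield, promote→Q0. Q0=[P4,P1,P3] Q1=[P2] Q2=[]
t=8-10: P4@Q0 runs 2, rem=4, I/O yield, promote→Q0. Q0=[P1,P3,P4] Q1=[P2] Q2=[]
t=10-13: P1@Q0 runs 3, rem=1, I/O yield, promote→Q0. Q0=[P3,P4,P1] Q1=[P2] Q2=[]
t=13-15: P3@Q0 runs 2, rem=1, I/O yield, promote→Q0. Q0=[P4,P1,P3] Q1=[P2] Q2=[]
t=15-17: P4@Q0 runs 2, rem=2, I/O yield, promote→Q0. Q0=[P1,P3,P4] Q1=[P2] Q2=[]
t=17-18: P1@Q0 runs 1, rem=0, completes. Q0=[P3,P4] Q1=[P2] Q2=[]
t=18-19: P3@Q0 runs 1, rem=0, completes. Q0=[P4] Q1=[P2] Q2=[]
t=19-21: P4@Q0 runs 2, rem=0, completes. Q0=[] Q1=[P2] Q2=[]
t=21-27: P2@Q1 runs 6, rem=2, quantum used, demote→Q2. Q0=[] Q1=[] Q2=[P2]
t=27-29: P2@Q2 runs 2, rem=0, completes. Q0=[] Q1=[] Q2=[]

Answer: P1,P3,P4,P2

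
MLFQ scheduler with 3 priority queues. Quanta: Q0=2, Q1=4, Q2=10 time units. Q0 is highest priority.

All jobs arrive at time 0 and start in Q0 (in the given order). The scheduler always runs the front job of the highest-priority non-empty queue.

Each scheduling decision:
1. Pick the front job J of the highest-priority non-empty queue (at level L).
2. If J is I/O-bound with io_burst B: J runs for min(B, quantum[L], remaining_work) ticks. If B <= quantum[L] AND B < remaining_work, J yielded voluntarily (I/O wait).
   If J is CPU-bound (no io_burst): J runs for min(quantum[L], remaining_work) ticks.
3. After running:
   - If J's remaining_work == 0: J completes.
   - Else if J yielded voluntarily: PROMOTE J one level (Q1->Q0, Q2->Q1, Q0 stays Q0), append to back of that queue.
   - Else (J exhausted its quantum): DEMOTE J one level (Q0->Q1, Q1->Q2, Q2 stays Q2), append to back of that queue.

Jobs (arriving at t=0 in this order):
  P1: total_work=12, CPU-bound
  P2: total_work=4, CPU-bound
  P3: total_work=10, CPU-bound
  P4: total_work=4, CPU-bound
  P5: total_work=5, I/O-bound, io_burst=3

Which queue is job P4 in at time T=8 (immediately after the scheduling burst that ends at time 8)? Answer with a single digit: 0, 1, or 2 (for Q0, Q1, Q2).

Answer: 1

Derivation:
t=0-2: P1@Q0 runs 2, rem=10, quantum used, demote→Q1. Q0=[P2,P3,P4,P5] Q1=[P1] Q2=[]
t=2-4: P2@Q0 runs 2, rem=2, quantum used, demote→Q1. Q0=[P3,P4,P5] Q1=[P1,P2] Q2=[]
t=4-6: P3@Q0 runs 2, rem=8, quantum used, demote→Q1. Q0=[P4,P5] Q1=[P1,P2,P3] Q2=[]
t=6-8: P4@Q0 runs 2, rem=2, quantum used, demote→Q1. Q0=[P5] Q1=[P1,P2,P3,P4] Q2=[]
t=8-10: P5@Q0 runs 2, rem=3, quantum used, demote→Q1. Q0=[] Q1=[P1,P2,P3,P4,P5] Q2=[]
t=10-14: P1@Q1 runs 4, rem=6, quantum used, demote→Q2. Q0=[] Q1=[P2,P3,P4,P5] Q2=[P1]
t=14-16: P2@Q1 runs 2, rem=0, completes. Q0=[] Q1=[P3,P4,P5] Q2=[P1]
t=16-20: P3@Q1 runs 4, rem=4, quantum used, demote→Q2. Q0=[] Q1=[P4,P5] Q2=[P1,P3]
t=20-22: P4@Q1 runs 2, rem=0, completes. Q0=[] Q1=[P5] Q2=[P1,P3]
t=22-25: P5@Q1 runs 3, rem=0, completes. Q0=[] Q1=[] Q2=[P1,P3]
t=25-31: P1@Q2 runs 6, rem=0, completes. Q0=[] Q1=[] Q2=[P3]
t=31-35: P3@Q2 runs 4, rem=0, completes. Q0=[] Q1=[] Q2=[]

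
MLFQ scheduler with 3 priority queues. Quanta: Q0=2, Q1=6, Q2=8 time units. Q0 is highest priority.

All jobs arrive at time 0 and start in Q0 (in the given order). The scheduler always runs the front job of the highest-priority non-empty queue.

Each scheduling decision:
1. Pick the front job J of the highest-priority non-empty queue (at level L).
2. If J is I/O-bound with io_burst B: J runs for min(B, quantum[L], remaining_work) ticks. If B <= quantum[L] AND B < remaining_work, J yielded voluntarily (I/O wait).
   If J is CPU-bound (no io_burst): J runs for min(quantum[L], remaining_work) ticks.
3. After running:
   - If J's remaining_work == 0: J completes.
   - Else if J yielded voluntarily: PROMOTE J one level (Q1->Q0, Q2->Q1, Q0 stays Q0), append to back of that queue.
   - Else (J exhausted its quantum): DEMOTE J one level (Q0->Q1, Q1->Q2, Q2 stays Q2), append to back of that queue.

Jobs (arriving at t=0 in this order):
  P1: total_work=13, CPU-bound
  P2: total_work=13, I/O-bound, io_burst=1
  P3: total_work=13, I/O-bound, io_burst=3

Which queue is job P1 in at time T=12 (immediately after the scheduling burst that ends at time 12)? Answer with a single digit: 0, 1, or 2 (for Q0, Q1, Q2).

Answer: 1

Derivation:
t=0-2: P1@Q0 runs 2, rem=11, quantum used, demote→Q1. Q0=[P2,P3] Q1=[P1] Q2=[]
t=2-3: P2@Q0 runs 1, rem=12, I/O yield, promote→Q0. Q0=[P3,P2] Q1=[P1] Q2=[]
t=3-5: P3@Q0 runs 2, rem=11, quantum used, demote→Q1. Q0=[P2] Q1=[P1,P3] Q2=[]
t=5-6: P2@Q0 runs 1, rem=11, I/O yield, promote→Q0. Q0=[P2] Q1=[P1,P3] Q2=[]
t=6-7: P2@Q0 runs 1, rem=10, I/O yield, promote→Q0. Q0=[P2] Q1=[P1,P3] Q2=[]
t=7-8: P2@Q0 runs 1, rem=9, I/O yield, promote→Q0. Q0=[P2] Q1=[P1,P3] Q2=[]
t=8-9: P2@Q0 runs 1, rem=8, I/O yield, promote→Q0. Q0=[P2] Q1=[P1,P3] Q2=[]
t=9-10: P2@Q0 runs 1, rem=7, I/O yield, promote→Q0. Q0=[P2] Q1=[P1,P3] Q2=[]
t=10-11: P2@Q0 runs 1, rem=6, I/O yield, promote→Q0. Q0=[P2] Q1=[P1,P3] Q2=[]
t=11-12: P2@Q0 runs 1, rem=5, I/O yield, promote→Q0. Q0=[P2] Q1=[P1,P3] Q2=[]
t=12-13: P2@Q0 runs 1, rem=4, I/O yield, promote→Q0. Q0=[P2] Q1=[P1,P3] Q2=[]
t=13-14: P2@Q0 runs 1, rem=3, I/O yield, promote→Q0. Q0=[P2] Q1=[P1,P3] Q2=[]
t=14-15: P2@Q0 runs 1, rem=2, I/O yield, promote→Q0. Q0=[P2] Q1=[P1,P3] Q2=[]
t=15-16: P2@Q0 runs 1, rem=1, I/O yield, promote→Q0. Q0=[P2] Q1=[P1,P3] Q2=[]
t=16-17: P2@Q0 runs 1, rem=0, completes. Q0=[] Q1=[P1,P3] Q2=[]
t=17-23: P1@Q1 runs 6, rem=5, quantum used, demote→Q2. Q0=[] Q1=[P3] Q2=[P1]
t=23-26: P3@Q1 runs 3, rem=8, I/O yield, promote→Q0. Q0=[P3] Q1=[] Q2=[P1]
t=26-28: P3@Q0 runs 2, rem=6, quantum used, demote→Q1. Q0=[] Q1=[P3] Q2=[P1]
t=28-31: P3@Q1 runs 3, rem=3, I/O yield, promote→Q0. Q0=[P3] Q1=[] Q2=[P1]
t=31-33: P3@Q0 runs 2, rem=1, quantum used, demote→Q1. Q0=[] Q1=[P3] Q2=[P1]
t=33-34: P3@Q1 runs 1, rem=0, completes. Q0=[] Q1=[] Q2=[P1]
t=34-39: P1@Q2 runs 5, rem=0, completes. Q0=[] Q1=[] Q2=[]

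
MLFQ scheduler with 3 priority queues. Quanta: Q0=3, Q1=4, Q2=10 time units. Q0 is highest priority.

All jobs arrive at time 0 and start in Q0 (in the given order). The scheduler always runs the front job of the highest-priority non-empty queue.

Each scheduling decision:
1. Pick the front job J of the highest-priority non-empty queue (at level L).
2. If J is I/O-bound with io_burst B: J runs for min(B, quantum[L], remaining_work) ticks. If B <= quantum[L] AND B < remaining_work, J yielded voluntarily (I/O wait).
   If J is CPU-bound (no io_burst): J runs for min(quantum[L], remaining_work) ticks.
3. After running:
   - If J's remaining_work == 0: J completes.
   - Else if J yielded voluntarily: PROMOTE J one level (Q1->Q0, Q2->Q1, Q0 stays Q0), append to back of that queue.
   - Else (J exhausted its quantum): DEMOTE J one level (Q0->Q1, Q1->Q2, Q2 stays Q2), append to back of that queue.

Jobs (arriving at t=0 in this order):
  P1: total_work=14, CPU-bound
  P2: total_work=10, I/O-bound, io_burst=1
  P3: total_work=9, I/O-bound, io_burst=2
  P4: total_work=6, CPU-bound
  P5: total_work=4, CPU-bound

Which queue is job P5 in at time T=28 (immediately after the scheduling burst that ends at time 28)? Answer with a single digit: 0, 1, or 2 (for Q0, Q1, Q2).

t=0-3: P1@Q0 runs 3, rem=11, quantum used, demote→Q1. Q0=[P2,P3,P4,P5] Q1=[P1] Q2=[]
t=3-4: P2@Q0 runs 1, rem=9, I/O yield, promote→Q0. Q0=[P3,P4,P5,P2] Q1=[P1] Q2=[]
t=4-6: P3@Q0 runs 2, rem=7, I/O yield, promote→Q0. Q0=[P4,P5,P2,P3] Q1=[P1] Q2=[]
t=6-9: P4@Q0 runs 3, rem=3, quantum used, demote→Q1. Q0=[P5,P2,P3] Q1=[P1,P4] Q2=[]
t=9-12: P5@Q0 runs 3, rem=1, quantum used, demote→Q1. Q0=[P2,P3] Q1=[P1,P4,P5] Q2=[]
t=12-13: P2@Q0 runs 1, rem=8, I/O yield, promote→Q0. Q0=[P3,P2] Q1=[P1,P4,P5] Q2=[]
t=13-15: P3@Q0 runs 2, rem=5, I/O yield, promote→Q0. Q0=[P2,P3] Q1=[P1,P4,P5] Q2=[]
t=15-16: P2@Q0 runs 1, rem=7, I/O yield, promote→Q0. Q0=[P3,P2] Q1=[P1,P4,P5] Q2=[]
t=16-18: P3@Q0 runs 2, rem=3, I/O yield, promote→Q0. Q0=[P2,P3] Q1=[P1,P4,P5] Q2=[]
t=18-19: P2@Q0 runs 1, rem=6, I/O yield, promote→Q0. Q0=[P3,P2] Q1=[P1,P4,P5] Q2=[]
t=19-21: P3@Q0 runs 2, rem=1, I/O yield, promote→Q0. Q0=[P2,P3] Q1=[P1,P4,P5] Q2=[]
t=21-22: P2@Q0 runs 1, rem=5, I/O yield, promote→Q0. Q0=[P3,P2] Q1=[P1,P4,P5] Q2=[]
t=22-23: P3@Q0 runs 1, rem=0, completes. Q0=[P2] Q1=[P1,P4,P5] Q2=[]
t=23-24: P2@Q0 runs 1, rem=4, I/O yield, promote→Q0. Q0=[P2] Q1=[P1,P4,P5] Q2=[]
t=24-25: P2@Q0 runs 1, rem=3, I/O yield, promote→Q0. Q0=[P2] Q1=[P1,P4,P5] Q2=[]
t=25-26: P2@Q0 runs 1, rem=2, I/O yield, promote→Q0. Q0=[P2] Q1=[P1,P4,P5] Q2=[]
t=26-27: P2@Q0 runs 1, rem=1, I/O yield, promote→Q0. Q0=[P2] Q1=[P1,P4,P5] Q2=[]
t=27-28: P2@Q0 runs 1, rem=0, completes. Q0=[] Q1=[P1,P4,P5] Q2=[]
t=28-32: P1@Q1 runs 4, rem=7, quantum used, demote→Q2. Q0=[] Q1=[P4,P5] Q2=[P1]
t=32-35: P4@Q1 runs 3, rem=0, completes. Q0=[] Q1=[P5] Q2=[P1]
t=35-36: P5@Q1 runs 1, rem=0, completes. Q0=[] Q1=[] Q2=[P1]
t=36-43: P1@Q2 runs 7, rem=0, completes. Q0=[] Q1=[] Q2=[]

Answer: 1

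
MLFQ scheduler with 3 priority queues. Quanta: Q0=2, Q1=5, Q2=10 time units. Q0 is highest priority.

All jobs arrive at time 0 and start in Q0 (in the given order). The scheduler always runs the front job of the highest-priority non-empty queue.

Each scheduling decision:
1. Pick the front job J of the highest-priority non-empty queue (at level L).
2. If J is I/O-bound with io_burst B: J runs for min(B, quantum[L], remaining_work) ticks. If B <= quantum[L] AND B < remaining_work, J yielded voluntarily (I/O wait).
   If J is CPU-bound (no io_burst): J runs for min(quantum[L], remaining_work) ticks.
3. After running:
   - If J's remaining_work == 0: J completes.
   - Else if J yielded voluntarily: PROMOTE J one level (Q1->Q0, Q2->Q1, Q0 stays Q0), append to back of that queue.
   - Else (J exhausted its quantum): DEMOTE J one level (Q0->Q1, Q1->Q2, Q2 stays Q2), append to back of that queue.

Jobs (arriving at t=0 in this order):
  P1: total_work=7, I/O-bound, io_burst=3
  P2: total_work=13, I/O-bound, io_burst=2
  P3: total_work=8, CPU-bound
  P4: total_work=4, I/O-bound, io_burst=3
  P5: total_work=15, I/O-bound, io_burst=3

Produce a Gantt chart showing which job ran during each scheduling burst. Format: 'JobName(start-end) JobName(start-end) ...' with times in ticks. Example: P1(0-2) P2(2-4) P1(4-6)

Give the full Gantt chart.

Answer: P1(0-2) P2(2-4) P3(4-6) P4(6-8) P5(8-10) P2(10-12) P2(12-14) P2(14-16) P2(16-18) P2(18-20) P2(20-21) P1(21-24) P1(24-26) P3(26-31) P4(31-33) P5(33-36) P5(36-38) P5(38-41) P5(41-43) P5(43-46) P3(46-47)

Derivation:
t=0-2: P1@Q0 runs 2, rem=5, quantum used, demote→Q1. Q0=[P2,P3,P4,P5] Q1=[P1] Q2=[]
t=2-4: P2@Q0 runs 2, rem=11, I/O yield, promote→Q0. Q0=[P3,P4,P5,P2] Q1=[P1] Q2=[]
t=4-6: P3@Q0 runs 2, rem=6, quantum used, demote→Q1. Q0=[P4,P5,P2] Q1=[P1,P3] Q2=[]
t=6-8: P4@Q0 runs 2, rem=2, quantum used, demote→Q1. Q0=[P5,P2] Q1=[P1,P3,P4] Q2=[]
t=8-10: P5@Q0 runs 2, rem=13, quantum used, demote→Q1. Q0=[P2] Q1=[P1,P3,P4,P5] Q2=[]
t=10-12: P2@Q0 runs 2, rem=9, I/O yield, promote→Q0. Q0=[P2] Q1=[P1,P3,P4,P5] Q2=[]
t=12-14: P2@Q0 runs 2, rem=7, I/O yield, promote→Q0. Q0=[P2] Q1=[P1,P3,P4,P5] Q2=[]
t=14-16: P2@Q0 runs 2, rem=5, I/O yield, promote→Q0. Q0=[P2] Q1=[P1,P3,P4,P5] Q2=[]
t=16-18: P2@Q0 runs 2, rem=3, I/O yield, promote→Q0. Q0=[P2] Q1=[P1,P3,P4,P5] Q2=[]
t=18-20: P2@Q0 runs 2, rem=1, I/O yield, promote→Q0. Q0=[P2] Q1=[P1,P3,P4,P5] Q2=[]
t=20-21: P2@Q0 runs 1, rem=0, completes. Q0=[] Q1=[P1,P3,P4,P5] Q2=[]
t=21-24: P1@Q1 runs 3, rem=2, I/O yield, promote→Q0. Q0=[P1] Q1=[P3,P4,P5] Q2=[]
t=24-26: P1@Q0 runs 2, rem=0, completes. Q0=[] Q1=[P3,P4,P5] Q2=[]
t=26-31: P3@Q1 runs 5, rem=1, quantum used, demote→Q2. Q0=[] Q1=[P4,P5] Q2=[P3]
t=31-33: P4@Q1 runs 2, rem=0, completes. Q0=[] Q1=[P5] Q2=[P3]
t=33-36: P5@Q1 runs 3, rem=10, I/O yield, promote→Q0. Q0=[P5] Q1=[] Q2=[P3]
t=36-38: P5@Q0 runs 2, rem=8, quantum used, demote→Q1. Q0=[] Q1=[P5] Q2=[P3]
t=38-41: P5@Q1 runs 3, rem=5, I/O yield, promote→Q0. Q0=[P5] Q1=[] Q2=[P3]
t=41-43: P5@Q0 runs 2, rem=3, quantum used, demote→Q1. Q0=[] Q1=[P5] Q2=[P3]
t=43-46: P5@Q1 runs 3, rem=0, completes. Q0=[] Q1=[] Q2=[P3]
t=46-47: P3@Q2 runs 1, rem=0, completes. Q0=[] Q1=[] Q2=[]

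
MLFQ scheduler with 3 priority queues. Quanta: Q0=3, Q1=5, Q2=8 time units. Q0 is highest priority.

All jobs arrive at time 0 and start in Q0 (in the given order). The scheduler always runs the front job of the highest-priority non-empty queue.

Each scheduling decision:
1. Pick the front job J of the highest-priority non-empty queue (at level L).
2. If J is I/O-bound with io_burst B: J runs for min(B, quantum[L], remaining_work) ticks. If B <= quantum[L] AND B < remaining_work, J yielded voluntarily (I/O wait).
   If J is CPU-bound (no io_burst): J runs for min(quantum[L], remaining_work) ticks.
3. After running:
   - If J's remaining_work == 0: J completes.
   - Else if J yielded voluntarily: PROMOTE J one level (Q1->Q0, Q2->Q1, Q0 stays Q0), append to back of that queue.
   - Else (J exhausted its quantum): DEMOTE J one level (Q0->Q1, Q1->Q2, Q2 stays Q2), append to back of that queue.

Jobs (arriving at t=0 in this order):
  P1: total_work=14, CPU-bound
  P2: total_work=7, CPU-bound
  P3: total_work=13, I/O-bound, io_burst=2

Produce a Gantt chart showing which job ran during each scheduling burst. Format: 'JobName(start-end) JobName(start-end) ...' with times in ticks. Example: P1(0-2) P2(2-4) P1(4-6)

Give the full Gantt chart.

t=0-3: P1@Q0 runs 3, rem=11, quantum used, demote→Q1. Q0=[P2,P3] Q1=[P1] Q2=[]
t=3-6: P2@Q0 runs 3, rem=4, quantum used, demote→Q1. Q0=[P3] Q1=[P1,P2] Q2=[]
t=6-8: P3@Q0 runs 2, rem=11, I/O yield, promote→Q0. Q0=[P3] Q1=[P1,P2] Q2=[]
t=8-10: P3@Q0 runs 2, rem=9, I/O yield, promote→Q0. Q0=[P3] Q1=[P1,P2] Q2=[]
t=10-12: P3@Q0 runs 2, rem=7, I/O yield, promote→Q0. Q0=[P3] Q1=[P1,P2] Q2=[]
t=12-14: P3@Q0 runs 2, rem=5, I/O yield, promote→Q0. Q0=[P3] Q1=[P1,P2] Q2=[]
t=14-16: P3@Q0 runs 2, rem=3, I/O yield, promote→Q0. Q0=[P3] Q1=[P1,P2] Q2=[]
t=16-18: P3@Q0 runs 2, rem=1, I/O yield, promote→Q0. Q0=[P3] Q1=[P1,P2] Q2=[]
t=18-19: P3@Q0 runs 1, rem=0, completes. Q0=[] Q1=[P1,P2] Q2=[]
t=19-24: P1@Q1 runs 5, rem=6, quantum used, demote→Q2. Q0=[] Q1=[P2] Q2=[P1]
t=24-28: P2@Q1 runs 4, rem=0, completes. Q0=[] Q1=[] Q2=[P1]
t=28-34: P1@Q2 runs 6, rem=0, completes. Q0=[] Q1=[] Q2=[]

Answer: P1(0-3) P2(3-6) P3(6-8) P3(8-10) P3(10-12) P3(12-14) P3(14-16) P3(16-18) P3(18-19) P1(19-24) P2(24-28) P1(28-34)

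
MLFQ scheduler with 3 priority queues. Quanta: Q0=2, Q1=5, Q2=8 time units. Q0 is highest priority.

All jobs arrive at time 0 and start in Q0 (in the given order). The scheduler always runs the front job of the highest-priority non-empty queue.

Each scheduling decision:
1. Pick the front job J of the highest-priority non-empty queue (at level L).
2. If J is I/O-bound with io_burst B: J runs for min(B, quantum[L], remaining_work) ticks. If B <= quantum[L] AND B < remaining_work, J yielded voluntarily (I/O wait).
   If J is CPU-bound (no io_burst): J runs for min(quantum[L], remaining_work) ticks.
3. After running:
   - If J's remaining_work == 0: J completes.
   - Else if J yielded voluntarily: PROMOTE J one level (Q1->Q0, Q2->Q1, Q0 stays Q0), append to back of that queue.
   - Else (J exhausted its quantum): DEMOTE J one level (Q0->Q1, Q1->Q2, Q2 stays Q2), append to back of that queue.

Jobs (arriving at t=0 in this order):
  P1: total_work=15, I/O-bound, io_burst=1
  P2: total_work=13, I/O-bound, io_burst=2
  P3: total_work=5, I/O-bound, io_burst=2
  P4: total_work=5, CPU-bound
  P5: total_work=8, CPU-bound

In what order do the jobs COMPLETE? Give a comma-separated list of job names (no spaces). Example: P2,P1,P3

Answer: P3,P2,P1,P4,P5

Derivation:
t=0-1: P1@Q0 runs 1, rem=14, I/O yield, promote→Q0. Q0=[P2,P3,P4,P5,P1] Q1=[] Q2=[]
t=1-3: P2@Q0 runs 2, rem=11, I/O yield, promote→Q0. Q0=[P3,P4,P5,P1,P2] Q1=[] Q2=[]
t=3-5: P3@Q0 runs 2, rem=3, I/O yield, promote→Q0. Q0=[P4,P5,P1,P2,P3] Q1=[] Q2=[]
t=5-7: P4@Q0 runs 2, rem=3, quantum used, demote→Q1. Q0=[P5,P1,P2,P3] Q1=[P4] Q2=[]
t=7-9: P5@Q0 runs 2, rem=6, quantum used, demote→Q1. Q0=[P1,P2,P3] Q1=[P4,P5] Q2=[]
t=9-10: P1@Q0 runs 1, rem=13, I/O yield, promote→Q0. Q0=[P2,P3,P1] Q1=[P4,P5] Q2=[]
t=10-12: P2@Q0 runs 2, rem=9, I/O yield, promote→Q0. Q0=[P3,P1,P2] Q1=[P4,P5] Q2=[]
t=12-14: P3@Q0 runs 2, rem=1, I/O yield, promote→Q0. Q0=[P1,P2,P3] Q1=[P4,P5] Q2=[]
t=14-15: P1@Q0 runs 1, rem=12, I/O yield, promote→Q0. Q0=[P2,P3,P1] Q1=[P4,P5] Q2=[]
t=15-17: P2@Q0 runs 2, rem=7, I/O yield, promote→Q0. Q0=[P3,P1,P2] Q1=[P4,P5] Q2=[]
t=17-18: P3@Q0 runs 1, rem=0, completes. Q0=[P1,P2] Q1=[P4,P5] Q2=[]
t=18-19: P1@Q0 runs 1, rem=11, I/O yield, promote→Q0. Q0=[P2,P1] Q1=[P4,P5] Q2=[]
t=19-21: P2@Q0 runs 2, rem=5, I/O yield, promote→Q0. Q0=[P1,P2] Q1=[P4,P5] Q2=[]
t=21-22: P1@Q0 runs 1, rem=10, I/O yield, promote→Q0. Q0=[P2,P1] Q1=[P4,P5] Q2=[]
t=22-24: P2@Q0 runs 2, rem=3, I/O yield, promote→Q0. Q0=[P1,P2] Q1=[P4,P5] Q2=[]
t=24-25: P1@Q0 runs 1, rem=9, I/O yield, promote→Q0. Q0=[P2,P1] Q1=[P4,P5] Q2=[]
t=25-27: P2@Q0 runs 2, rem=1, I/O yield, promote→Q0. Q0=[P1,P2] Q1=[P4,P5] Q2=[]
t=27-28: P1@Q0 runs 1, rem=8, I/O yield, promote→Q0. Q0=[P2,P1] Q1=[P4,P5] Q2=[]
t=28-29: P2@Q0 runs 1, rem=0, completes. Q0=[P1] Q1=[P4,P5] Q2=[]
t=29-30: P1@Q0 runs 1, rem=7, I/O yield, promote→Q0. Q0=[P1] Q1=[P4,P5] Q2=[]
t=30-31: P1@Q0 runs 1, rem=6, I/O yield, promote→Q0. Q0=[P1] Q1=[P4,P5] Q2=[]
t=31-32: P1@Q0 runs 1, rem=5, I/O yield, promote→Q0. Q0=[P1] Q1=[P4,P5] Q2=[]
t=32-33: P1@Q0 runs 1, rem=4, I/O yield, promote→Q0. Q0=[P1] Q1=[P4,P5] Q2=[]
t=33-34: P1@Q0 runs 1, rem=3, I/O yield, promote→Q0. Q0=[P1] Q1=[P4,P5] Q2=[]
t=34-35: P1@Q0 runs 1, rem=2, I/O yield, promote→Q0. Q0=[P1] Q1=[P4,P5] Q2=[]
t=35-36: P1@Q0 runs 1, rem=1, I/O yield, promote→Q0. Q0=[P1] Q1=[P4,P5] Q2=[]
t=36-37: P1@Q0 runs 1, rem=0, completes. Q0=[] Q1=[P4,P5] Q2=[]
t=37-40: P4@Q1 runs 3, rem=0, completes. Q0=[] Q1=[P5] Q2=[]
t=40-45: P5@Q1 runs 5, rem=1, quantum used, demote→Q2. Q0=[] Q1=[] Q2=[P5]
t=45-46: P5@Q2 runs 1, rem=0, completes. Q0=[] Q1=[] Q2=[]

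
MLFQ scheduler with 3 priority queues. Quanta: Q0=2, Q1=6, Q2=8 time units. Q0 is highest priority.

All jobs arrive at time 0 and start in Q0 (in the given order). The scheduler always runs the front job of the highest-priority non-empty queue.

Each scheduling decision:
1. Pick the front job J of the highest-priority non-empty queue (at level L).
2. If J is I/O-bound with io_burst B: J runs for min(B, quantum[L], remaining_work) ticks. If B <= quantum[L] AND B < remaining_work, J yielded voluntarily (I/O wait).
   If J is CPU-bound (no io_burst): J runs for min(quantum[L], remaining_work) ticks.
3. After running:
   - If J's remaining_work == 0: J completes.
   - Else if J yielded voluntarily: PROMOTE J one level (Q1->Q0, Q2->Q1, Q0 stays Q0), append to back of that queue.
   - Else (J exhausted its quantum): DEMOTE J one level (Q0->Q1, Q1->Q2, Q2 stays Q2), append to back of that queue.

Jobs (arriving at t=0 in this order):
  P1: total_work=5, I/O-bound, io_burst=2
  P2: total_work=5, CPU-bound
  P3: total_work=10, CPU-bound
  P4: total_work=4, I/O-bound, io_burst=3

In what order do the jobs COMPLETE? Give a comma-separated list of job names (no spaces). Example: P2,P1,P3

Answer: P1,P2,P4,P3

Derivation:
t=0-2: P1@Q0 runs 2, rem=3, I/O yield, promote→Q0. Q0=[P2,P3,P4,P1] Q1=[] Q2=[]
t=2-4: P2@Q0 runs 2, rem=3, quantum used, demote→Q1. Q0=[P3,P4,P1] Q1=[P2] Q2=[]
t=4-6: P3@Q0 runs 2, rem=8, quantum used, demote→Q1. Q0=[P4,P1] Q1=[P2,P3] Q2=[]
t=6-8: P4@Q0 runs 2, rem=2, quantum used, demote→Q1. Q0=[P1] Q1=[P2,P3,P4] Q2=[]
t=8-10: P1@Q0 runs 2, rem=1, I/O yield, promote→Q0. Q0=[P1] Q1=[P2,P3,P4] Q2=[]
t=10-11: P1@Q0 runs 1, rem=0, completes. Q0=[] Q1=[P2,P3,P4] Q2=[]
t=11-14: P2@Q1 runs 3, rem=0, completes. Q0=[] Q1=[P3,P4] Q2=[]
t=14-20: P3@Q1 runs 6, rem=2, quantum used, demote→Q2. Q0=[] Q1=[P4] Q2=[P3]
t=20-22: P4@Q1 runs 2, rem=0, completes. Q0=[] Q1=[] Q2=[P3]
t=22-24: P3@Q2 runs 2, rem=0, completes. Q0=[] Q1=[] Q2=[]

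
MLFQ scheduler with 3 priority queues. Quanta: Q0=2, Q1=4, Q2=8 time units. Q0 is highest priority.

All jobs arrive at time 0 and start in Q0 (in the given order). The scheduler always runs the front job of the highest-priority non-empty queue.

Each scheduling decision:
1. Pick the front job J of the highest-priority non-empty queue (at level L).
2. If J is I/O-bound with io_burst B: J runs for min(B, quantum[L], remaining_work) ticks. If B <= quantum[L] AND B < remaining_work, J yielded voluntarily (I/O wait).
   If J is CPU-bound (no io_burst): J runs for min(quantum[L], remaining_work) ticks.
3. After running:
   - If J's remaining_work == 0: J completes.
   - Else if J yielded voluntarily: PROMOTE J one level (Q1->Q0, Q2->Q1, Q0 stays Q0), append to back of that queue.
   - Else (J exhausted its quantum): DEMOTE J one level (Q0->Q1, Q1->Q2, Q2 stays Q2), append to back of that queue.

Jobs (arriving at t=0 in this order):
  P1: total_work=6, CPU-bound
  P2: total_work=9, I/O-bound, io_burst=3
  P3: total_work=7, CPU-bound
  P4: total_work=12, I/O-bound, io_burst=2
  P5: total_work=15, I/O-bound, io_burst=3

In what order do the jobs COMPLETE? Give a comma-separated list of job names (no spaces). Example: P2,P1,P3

Answer: P4,P1,P2,P5,P3

Derivation:
t=0-2: P1@Q0 runs 2, rem=4, quantum used, demote→Q1. Q0=[P2,P3,P4,P5] Q1=[P1] Q2=[]
t=2-4: P2@Q0 runs 2, rem=7, quantum used, demote→Q1. Q0=[P3,P4,P5] Q1=[P1,P2] Q2=[]
t=4-6: P3@Q0 runs 2, rem=5, quantum used, demote→Q1. Q0=[P4,P5] Q1=[P1,P2,P3] Q2=[]
t=6-8: P4@Q0 runs 2, rem=10, I/O yield, promote→Q0. Q0=[P5,P4] Q1=[P1,P2,P3] Q2=[]
t=8-10: P5@Q0 runs 2, rem=13, quantum used, demote→Q1. Q0=[P4] Q1=[P1,P2,P3,P5] Q2=[]
t=10-12: P4@Q0 runs 2, rem=8, I/O yield, promote→Q0. Q0=[P4] Q1=[P1,P2,P3,P5] Q2=[]
t=12-14: P4@Q0 runs 2, rem=6, I/O yield, promote→Q0. Q0=[P4] Q1=[P1,P2,P3,P5] Q2=[]
t=14-16: P4@Q0 runs 2, rem=4, I/O yield, promote→Q0. Q0=[P4] Q1=[P1,P2,P3,P5] Q2=[]
t=16-18: P4@Q0 runs 2, rem=2, I/O yield, promote→Q0. Q0=[P4] Q1=[P1,P2,P3,P5] Q2=[]
t=18-20: P4@Q0 runs 2, rem=0, completes. Q0=[] Q1=[P1,P2,P3,P5] Q2=[]
t=20-24: P1@Q1 runs 4, rem=0, completes. Q0=[] Q1=[P2,P3,P5] Q2=[]
t=24-27: P2@Q1 runs 3, rem=4, I/O yield, promote→Q0. Q0=[P2] Q1=[P3,P5] Q2=[]
t=27-29: P2@Q0 runs 2, rem=2, quantum used, demote→Q1. Q0=[] Q1=[P3,P5,P2] Q2=[]
t=29-33: P3@Q1 runs 4, rem=1, quantum used, demote→Q2. Q0=[] Q1=[P5,P2] Q2=[P3]
t=33-36: P5@Q1 runs 3, rem=10, I/O yield, promote→Q0. Q0=[P5] Q1=[P2] Q2=[P3]
t=36-38: P5@Q0 runs 2, rem=8, quantum used, demote→Q1. Q0=[] Q1=[P2,P5] Q2=[P3]
t=38-40: P2@Q1 runs 2, rem=0, completes. Q0=[] Q1=[P5] Q2=[P3]
t=40-43: P5@Q1 runs 3, rem=5, I/O yield, promote→Q0. Q0=[P5] Q1=[] Q2=[P3]
t=43-45: P5@Q0 runs 2, rem=3, quantum used, demote→Q1. Q0=[] Q1=[P5] Q2=[P3]
t=45-48: P5@Q1 runs 3, rem=0, completes. Q0=[] Q1=[] Q2=[P3]
t=48-49: P3@Q2 runs 1, rem=0, completes. Q0=[] Q1=[] Q2=[]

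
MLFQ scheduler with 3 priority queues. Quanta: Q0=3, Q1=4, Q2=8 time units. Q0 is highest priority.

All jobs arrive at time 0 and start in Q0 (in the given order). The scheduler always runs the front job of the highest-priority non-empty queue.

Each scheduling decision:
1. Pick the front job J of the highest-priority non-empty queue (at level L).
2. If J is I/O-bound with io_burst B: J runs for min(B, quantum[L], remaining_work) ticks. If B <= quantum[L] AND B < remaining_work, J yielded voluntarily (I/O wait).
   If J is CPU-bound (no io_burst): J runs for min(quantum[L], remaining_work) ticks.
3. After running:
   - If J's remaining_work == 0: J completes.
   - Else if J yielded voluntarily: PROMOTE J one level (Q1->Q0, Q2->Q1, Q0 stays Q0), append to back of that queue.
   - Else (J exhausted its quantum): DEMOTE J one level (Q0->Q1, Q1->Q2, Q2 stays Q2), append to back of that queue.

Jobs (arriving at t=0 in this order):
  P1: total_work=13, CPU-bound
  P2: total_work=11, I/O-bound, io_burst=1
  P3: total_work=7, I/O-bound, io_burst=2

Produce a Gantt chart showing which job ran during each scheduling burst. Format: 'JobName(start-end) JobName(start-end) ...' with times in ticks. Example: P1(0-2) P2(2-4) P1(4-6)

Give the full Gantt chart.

t=0-3: P1@Q0 runs 3, rem=10, quantum used, demote→Q1. Q0=[P2,P3] Q1=[P1] Q2=[]
t=3-4: P2@Q0 runs 1, rem=10, I/O yield, promote→Q0. Q0=[P3,P2] Q1=[P1] Q2=[]
t=4-6: P3@Q0 runs 2, rem=5, I/O yield, promote→Q0. Q0=[P2,P3] Q1=[P1] Q2=[]
t=6-7: P2@Q0 runs 1, rem=9, I/O yield, promote→Q0. Q0=[P3,P2] Q1=[P1] Q2=[]
t=7-9: P3@Q0 runs 2, rem=3, I/O yield, promote→Q0. Q0=[P2,P3] Q1=[P1] Q2=[]
t=9-10: P2@Q0 runs 1, rem=8, I/O yield, promote→Q0. Q0=[P3,P2] Q1=[P1] Q2=[]
t=10-12: P3@Q0 runs 2, rem=1, I/O yield, promote→Q0. Q0=[P2,P3] Q1=[P1] Q2=[]
t=12-13: P2@Q0 runs 1, rem=7, I/O yield, promote→Q0. Q0=[P3,P2] Q1=[P1] Q2=[]
t=13-14: P3@Q0 runs 1, rem=0, completes. Q0=[P2] Q1=[P1] Q2=[]
t=14-15: P2@Q0 runs 1, rem=6, I/O yield, promote→Q0. Q0=[P2] Q1=[P1] Q2=[]
t=15-16: P2@Q0 runs 1, rem=5, I/O yield, promote→Q0. Q0=[P2] Q1=[P1] Q2=[]
t=16-17: P2@Q0 runs 1, rem=4, I/O yield, promote→Q0. Q0=[P2] Q1=[P1] Q2=[]
t=17-18: P2@Q0 runs 1, rem=3, I/O yield, promote→Q0. Q0=[P2] Q1=[P1] Q2=[]
t=18-19: P2@Q0 runs 1, rem=2, I/O yield, promote→Q0. Q0=[P2] Q1=[P1] Q2=[]
t=19-20: P2@Q0 runs 1, rem=1, I/O yield, promote→Q0. Q0=[P2] Q1=[P1] Q2=[]
t=20-21: P2@Q0 runs 1, rem=0, completes. Q0=[] Q1=[P1] Q2=[]
t=21-25: P1@Q1 runs 4, rem=6, quantum used, demote→Q2. Q0=[] Q1=[] Q2=[P1]
t=25-31: P1@Q2 runs 6, rem=0, completes. Q0=[] Q1=[] Q2=[]

Answer: P1(0-3) P2(3-4) P3(4-6) P2(6-7) P3(7-9) P2(9-10) P3(10-12) P2(12-13) P3(13-14) P2(14-15) P2(15-16) P2(16-17) P2(17-18) P2(18-19) P2(19-20) P2(20-21) P1(21-25) P1(25-31)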